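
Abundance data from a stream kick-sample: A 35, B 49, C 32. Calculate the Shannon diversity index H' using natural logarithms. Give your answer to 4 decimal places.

Total N = 35+49+32 = 116, so the proportions are 0.301724, 0.422414, 0.275862 (working shown to 6 dp, full precision carried).
Each pᵢ ln pᵢ term: 0.301724×(-1.198242)=-0.361539, 0.422414×(-0.861770)=-0.364023, 0.275862×(-1.287854)=-0.355270.
Sum = -1.080832, so H' = 1.0808.

1.0808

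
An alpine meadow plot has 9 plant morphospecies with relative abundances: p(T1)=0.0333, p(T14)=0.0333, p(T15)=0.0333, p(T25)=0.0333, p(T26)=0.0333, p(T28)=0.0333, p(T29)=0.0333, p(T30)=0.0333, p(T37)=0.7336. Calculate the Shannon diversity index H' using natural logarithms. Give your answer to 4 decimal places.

Each pᵢ ln pᵢ term (working shown to 6 dp, full precision carried): 0.0333×(-3.402198)=-0.113293, 0.0333×(-3.402198)=-0.113293, 0.0333×(-3.402198)=-0.113293, 0.0333×(-3.402198)=-0.113293, 0.0333×(-3.402198)=-0.113293, 0.0333×(-3.402198)=-0.113293, 0.0333×(-3.402198)=-0.113293, 0.0333×(-3.402198)=-0.113293, 0.7336×(-0.309791)=-0.227263.
Sum = -1.133608, so H' = 1.1336.

1.1336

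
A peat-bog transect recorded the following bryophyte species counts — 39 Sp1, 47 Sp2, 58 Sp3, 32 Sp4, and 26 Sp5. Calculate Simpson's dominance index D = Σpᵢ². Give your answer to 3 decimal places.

0.216

Total N = 39+47+58+32+26 = 202, so the proportions are 0.19307, 0.23267, 0.28713, 0.15842, 0.12871 (working shown to 5 dp, full precision carried).
D = 0.19307² + 0.23267² + 0.28713² + 0.15842² + 0.12871² = 0.03728 + 0.05414 + 0.08244 + 0.02510 + 0.01657 = 0.21552.
To 3 decimal places, D = 0.216.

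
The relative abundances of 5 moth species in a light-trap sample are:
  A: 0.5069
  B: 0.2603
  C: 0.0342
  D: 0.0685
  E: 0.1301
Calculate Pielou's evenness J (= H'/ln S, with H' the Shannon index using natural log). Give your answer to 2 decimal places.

0.78

H' = −Σ pᵢ ln pᵢ = −((-0.3444) + (-0.3503) + (-0.1154) + (-0.1836) + (-0.2653)) = 1.2592 (working shown to 4 dp, full precision carried).
With S = 5 species, ln S = 1.6094, so J = 1.2592/1.6094 = 0.7824, i.e. 0.78 to 2 decimal places.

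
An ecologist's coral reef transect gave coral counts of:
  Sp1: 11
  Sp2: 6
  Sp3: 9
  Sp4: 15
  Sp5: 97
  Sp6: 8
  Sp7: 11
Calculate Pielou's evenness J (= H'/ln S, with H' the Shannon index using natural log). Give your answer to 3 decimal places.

0.686

Total N = 11+6+9+15+97+8+11 = 157, so the proportions are 0.07006, 0.03822, 0.05732, 0.09554, 0.61783, 0.05096, 0.07006 (working shown to 5 dp, full precision carried).
H' = −Σ pᵢ ln pᵢ = −((-0.18625) + (-0.12476) + (-0.16389) + (-0.22435) + (-0.29751) + (-0.15168) + (-0.18625)) = 1.33470.
With S = 7 species, ln S = 1.94591, so J = 1.33470/1.94591 = 0.68590, i.e. 0.686 to 3 decimal places.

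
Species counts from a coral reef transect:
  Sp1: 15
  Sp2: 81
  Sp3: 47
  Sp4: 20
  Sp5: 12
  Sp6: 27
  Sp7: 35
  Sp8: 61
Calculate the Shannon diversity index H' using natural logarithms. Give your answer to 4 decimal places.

Total N = 15+81+47+20+12+27+35+61 = 298, so the proportions are 0.050336, 0.271812, 0.157718, 0.067114, 0.040268, 0.090604, 0.11745, 0.204698 (working shown to 6 dp, full precision carried).
Each pᵢ ln pᵢ term: 0.050336×(-2.989043)=-0.150455, 0.271812×(-1.302644)=-0.354074, 0.157718×(-1.846946)=-0.291297, 0.067114×(-2.701361)=-0.181299, 0.040268×(-3.212187)=-0.129350, 0.090604×(-2.401257)=-0.217564, 0.11745×(-2.141745)=-0.251547, 0.204698×(-1.586220)=-0.324696.
Sum = -1.900282, so H' = 1.9003.

1.9003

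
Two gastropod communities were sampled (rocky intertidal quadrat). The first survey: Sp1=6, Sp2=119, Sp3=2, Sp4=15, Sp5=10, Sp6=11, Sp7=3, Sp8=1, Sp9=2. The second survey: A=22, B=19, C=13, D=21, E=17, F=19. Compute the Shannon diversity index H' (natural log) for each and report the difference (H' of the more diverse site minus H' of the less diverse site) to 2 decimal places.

0.65

The first survey: N=169, proportions 0.0355, 0.7041, 0.0118, 0.0888, 0.0592, 0.0651, 0.0178, 0.0059, 0.0118, giving H' = 1.1325 (working shown to 4 dp, full precision carried).
The second survey: N=111, proportions 0.1982, 0.1712, 0.1171, 0.1892, 0.1532, 0.1712, giving H' = 1.7786.
Difference = |1.1325 − 1.7786| = 0.6461, i.e. 0.65 to 2 decimal places.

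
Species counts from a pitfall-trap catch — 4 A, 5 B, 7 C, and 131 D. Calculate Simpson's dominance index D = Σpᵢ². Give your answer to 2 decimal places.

Total N = 4+5+7+131 = 147, so the proportions are 0.0272, 0.034, 0.0476, 0.8912 (working shown to 4 dp, full precision carried).
D = 0.0272² + 0.034² + 0.0476² + 0.8912² = 0.0007 + 0.0012 + 0.0023 + 0.7942 = 0.7983.
To 2 decimal places, D = 0.80.

0.80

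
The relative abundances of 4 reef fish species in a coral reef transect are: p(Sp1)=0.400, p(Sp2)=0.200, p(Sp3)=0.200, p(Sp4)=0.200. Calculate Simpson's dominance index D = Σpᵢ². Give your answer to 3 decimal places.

0.280

D = 0.4² + 0.2² + 0.2² + 0.2² = 0.16000 + 0.04000 + 0.04000 + 0.04000 = 0.28000 (working shown to 5 dp, full precision carried).
To 3 decimal places, D = 0.280.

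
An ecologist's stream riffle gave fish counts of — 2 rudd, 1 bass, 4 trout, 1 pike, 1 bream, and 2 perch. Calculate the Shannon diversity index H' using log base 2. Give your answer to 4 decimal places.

Total N = 2+1+4+1+1+2 = 11, so the proportions are 0.181818, 0.090909, 0.363636, 0.090909, 0.090909, 0.181818 (working shown to 6 dp, full precision carried).
Each pᵢ log₂ pᵢ term: 0.181818×(-2.459432)=-0.447169, 0.090909×(-3.459432)=-0.314494, 0.363636×(-1.459432)=-0.530702, 0.090909×(-3.459432)=-0.314494, 0.090909×(-3.459432)=-0.314494, 0.181818×(-2.459432)=-0.447169.
Sum = -2.368523, so H' = 2.3685.

2.3685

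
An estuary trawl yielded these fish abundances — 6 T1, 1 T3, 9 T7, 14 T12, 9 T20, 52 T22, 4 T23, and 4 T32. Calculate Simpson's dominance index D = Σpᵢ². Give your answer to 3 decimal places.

Total N = 6+1+9+14+9+52+4+4 = 99, so the proportions are 0.06061, 0.0101, 0.09091, 0.14141, 0.09091, 0.52525, 0.0404, 0.0404 (working shown to 5 dp, full precision carried).
D = 0.06061² + 0.0101² + 0.09091² + 0.14141² + 0.09091² + 0.52525² + 0.0404² + 0.0404² = 0.00367 + 0.00010 + 0.00826 + 0.02000 + 0.00826 + 0.27589 + 0.00163 + 0.00163 = 0.31946.
To 3 decimal places, D = 0.319.

0.319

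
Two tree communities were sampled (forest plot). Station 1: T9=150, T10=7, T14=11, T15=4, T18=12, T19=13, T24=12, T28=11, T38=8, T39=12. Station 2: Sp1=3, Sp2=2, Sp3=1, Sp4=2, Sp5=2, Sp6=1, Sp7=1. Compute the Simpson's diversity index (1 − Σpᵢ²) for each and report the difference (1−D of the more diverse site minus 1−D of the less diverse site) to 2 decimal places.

0.24

Station 1: N=240, proportions 0.625, 0.0292, 0.0458, 0.0167, 0.05, 0.0542, 0.05, 0.0458, 0.0333, 0.05, giving 1−D = 0.5925 (working shown to 4 dp, full precision carried).
Station 2: N=12, proportions 0.25, 0.1667, 0.0833, 0.1667, 0.1667, 0.0833, 0.0833, giving 1−D = 0.8333.
Difference = |0.5925 − 0.8333| = 0.2408, i.e. 0.24 to 2 decimal places.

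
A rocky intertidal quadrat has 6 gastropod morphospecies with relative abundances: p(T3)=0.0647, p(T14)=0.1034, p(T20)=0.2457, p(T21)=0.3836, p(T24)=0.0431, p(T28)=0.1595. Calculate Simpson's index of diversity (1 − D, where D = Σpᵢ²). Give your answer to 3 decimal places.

0.750

D = 0.0647² + 0.1034² + 0.2457² + 0.3836² + 0.0431² + 0.1595² = 0.00419 + 0.01069 + 0.06037 + 0.14715 + 0.00186 + 0.02544 = 0.24969 (working shown to 5 dp, full precision carried).
So 1 − D = 0.75031, i.e. 0.750 to 3 decimal places.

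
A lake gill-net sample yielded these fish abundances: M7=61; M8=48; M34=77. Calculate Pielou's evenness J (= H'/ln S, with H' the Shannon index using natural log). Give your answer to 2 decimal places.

0.98

Total N = 61+48+77 = 186, so the proportions are 0.328, 0.2581, 0.414 (working shown to 4 dp, full precision carried).
H' = −Σ pᵢ ln pᵢ = −((-0.3656) + (-0.3496) + (-0.3651)) = 1.0803.
With S = 3 species, ln S = 1.0986, so J = 1.0803/1.0986 = 0.9833, i.e. 0.98 to 2 decimal places.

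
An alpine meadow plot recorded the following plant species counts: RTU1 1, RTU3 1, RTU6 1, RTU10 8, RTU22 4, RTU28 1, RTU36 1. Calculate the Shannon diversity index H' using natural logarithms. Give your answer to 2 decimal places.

Total N = 1+1+1+8+4+1+1 = 17, so the proportions are 0.0588, 0.0588, 0.0588, 0.4706, 0.2353, 0.0588, 0.0588 (working shown to 4 dp, full precision carried).
Each pᵢ ln pᵢ term: 0.0588×(-2.8332)=-0.1667, 0.0588×(-2.8332)=-0.1667, 0.0588×(-2.8332)=-0.1667, 0.4706×(-0.7538)=-0.3547, 0.2353×(-1.4469)=-0.3405, 0.0588×(-2.8332)=-0.1667, 0.0588×(-2.8332)=-0.1667.
Sum = -1.5285, so H' = 1.53.

1.53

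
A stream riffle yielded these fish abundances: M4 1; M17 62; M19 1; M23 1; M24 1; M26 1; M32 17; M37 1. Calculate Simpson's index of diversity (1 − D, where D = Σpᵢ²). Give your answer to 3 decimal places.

Total N = 1+62+1+1+1+1+17+1 = 85, so the proportions are 0.01176, 0.72941, 0.01176, 0.01176, 0.01176, 0.01176, 0.2, 0.01176 (working shown to 5 dp, full precision carried).
D = 0.01176² + 0.72941² + 0.01176² + 0.01176² + 0.01176² + 0.01176² + 0.2² + 0.01176² = 0.00014 + 0.53204 + 0.00014 + 0.00014 + 0.00014 + 0.00014 + 0.04000 + 0.00014 = 0.57287.
So 1 − D = 0.42713, i.e. 0.427 to 3 decimal places.

0.427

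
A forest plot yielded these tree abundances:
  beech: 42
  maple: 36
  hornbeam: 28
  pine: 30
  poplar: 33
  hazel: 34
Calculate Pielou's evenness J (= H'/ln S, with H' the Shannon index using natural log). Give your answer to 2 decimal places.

Total N = 42+36+28+30+33+34 = 203, so the proportions are 0.2069, 0.1773, 0.1379, 0.1478, 0.1626, 0.1675 (working shown to 4 dp, full precision carried).
H' = −Σ pᵢ ln pᵢ = −((-0.3260) + (-0.3067) + (-0.2732) + (-0.2826) + (-0.2953) + (-0.2993)) = 1.7831.
With S = 6 species, ln S = 1.7918, so J = 1.7831/1.7918 = 0.9952, i.e. 1.00 to 2 decimal places.

1.00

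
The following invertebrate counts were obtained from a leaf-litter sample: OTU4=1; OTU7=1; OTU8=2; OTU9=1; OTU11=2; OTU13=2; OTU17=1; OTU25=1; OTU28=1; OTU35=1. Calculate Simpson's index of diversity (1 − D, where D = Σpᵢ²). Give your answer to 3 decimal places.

Total N = 1+1+2+1+2+2+1+1+1+1 = 13, so the proportions are 0.07692, 0.07692, 0.15385, 0.07692, 0.15385, 0.15385, 0.07692, 0.07692, 0.07692, 0.07692 (working shown to 5 dp, full precision carried).
D = 0.07692² + 0.07692² + 0.15385² + 0.07692² + 0.15385² + 0.15385² + 0.07692² + 0.07692² + 0.07692² + 0.07692² = 0.00592 + 0.00592 + 0.02367 + 0.00592 + 0.02367 + 0.02367 + 0.00592 + 0.00592 + 0.00592 + 0.00592 = 0.11243.
So 1 − D = 0.88757, i.e. 0.888 to 3 decimal places.

0.888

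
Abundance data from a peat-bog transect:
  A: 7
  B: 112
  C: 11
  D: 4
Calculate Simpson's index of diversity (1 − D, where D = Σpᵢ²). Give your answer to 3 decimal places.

0.291

Total N = 7+112+11+4 = 134, so the proportions are 0.05224, 0.83582, 0.08209, 0.02985 (working shown to 5 dp, full precision carried).
D = 0.05224² + 0.83582² + 0.08209² + 0.02985² = 0.00273 + 0.69860 + 0.00674 + 0.00089 = 0.70896.
So 1 − D = 0.29104, i.e. 0.291 to 3 decimal places.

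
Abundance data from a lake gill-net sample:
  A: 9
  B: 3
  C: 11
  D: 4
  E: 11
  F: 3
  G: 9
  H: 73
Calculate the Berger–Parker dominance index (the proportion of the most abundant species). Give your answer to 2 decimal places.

0.59

Total N = 9+3+11+4+11+3+9+73 = 123, so the proportions are 0.0732, 0.0244, 0.0894, 0.0325, 0.0894, 0.0244, 0.0732, 0.5935 (working shown to 4 dp, full precision carried).
The largest proportion is 0.5935, i.e. d = 0.59 to 2 decimal places.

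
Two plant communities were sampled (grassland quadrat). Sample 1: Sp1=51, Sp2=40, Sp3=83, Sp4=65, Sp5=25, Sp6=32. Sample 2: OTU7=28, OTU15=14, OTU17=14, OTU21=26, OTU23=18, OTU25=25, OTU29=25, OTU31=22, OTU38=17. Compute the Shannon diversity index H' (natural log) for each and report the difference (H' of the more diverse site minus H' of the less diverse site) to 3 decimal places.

Sample 1: N=296, proportions 0.1723, 0.13514, 0.28041, 0.21959, 0.08446, 0.10811, giving H' = 1.71214 (working shown to 5 dp, full precision carried).
Sample 2: N=189, proportions 0.14815, 0.07407, 0.07407, 0.13757, 0.09524, 0.13228, 0.13228, 0.1164, 0.08995, giving H' = 2.16744.
Difference = |1.71214 − 2.16744| = 0.45530, i.e. 0.455 to 3 decimal places.

0.455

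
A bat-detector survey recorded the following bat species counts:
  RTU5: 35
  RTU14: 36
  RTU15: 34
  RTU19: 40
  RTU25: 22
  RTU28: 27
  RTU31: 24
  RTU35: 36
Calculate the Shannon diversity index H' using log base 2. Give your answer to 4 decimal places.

2.9724

Total N = 35+36+34+40+22+27+24+36 = 254, so the proportions are 0.137795, 0.141732, 0.133858, 0.15748, 0.086614, 0.106299, 0.094488, 0.141732 (working shown to 6 dp, full precision carried).
Each pᵢ log₂ pᵢ term: 0.137795×(-2.859402)=-0.394012, 0.141732×(-2.818760)=-0.399509, 0.133858×(-2.901222)=-0.388353, 0.15748×(-2.666757)=-0.419962, 0.086614×(-3.529253)=-0.305683, 0.106299×(-3.233797)=-0.343750, 0.094488×(-3.403722)=-0.321612, 0.141732×(-2.818760)=-0.399509.
Sum = -2.972390, so H' = 2.9724.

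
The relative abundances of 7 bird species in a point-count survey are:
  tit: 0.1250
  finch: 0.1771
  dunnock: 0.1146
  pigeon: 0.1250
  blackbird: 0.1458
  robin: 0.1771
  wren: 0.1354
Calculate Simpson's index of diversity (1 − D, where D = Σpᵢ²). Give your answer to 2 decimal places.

0.85

D = 0.125² + 0.1771² + 0.1146² + 0.125² + 0.1458² + 0.1771² + 0.1354² = 0.0156 + 0.0314 + 0.0131 + 0.0156 + 0.0213 + 0.0314 + 0.0183 = 0.1467 (working shown to 4 dp, full precision carried).
So 1 − D = 0.8533, i.e. 0.85 to 2 decimal places.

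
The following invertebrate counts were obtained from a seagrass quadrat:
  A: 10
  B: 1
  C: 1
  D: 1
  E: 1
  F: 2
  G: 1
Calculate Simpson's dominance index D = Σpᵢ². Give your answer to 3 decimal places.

Total N = 10+1+1+1+1+2+1 = 17, so the proportions are 0.58824, 0.05882, 0.05882, 0.05882, 0.05882, 0.11765, 0.05882 (working shown to 5 dp, full precision carried).
D = 0.58824² + 0.05882² + 0.05882² + 0.05882² + 0.05882² + 0.11765² + 0.05882² = 0.34602 + 0.00346 + 0.00346 + 0.00346 + 0.00346 + 0.01384 + 0.00346 = 0.37716.
To 3 decimal places, D = 0.377.

0.377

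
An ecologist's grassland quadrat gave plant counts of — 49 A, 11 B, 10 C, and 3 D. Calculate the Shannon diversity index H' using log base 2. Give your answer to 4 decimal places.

1.3796

Total N = 49+11+10+3 = 73, so the proportions are 0.671233, 0.150685, 0.136986, 0.041096 (working shown to 6 dp, full precision carried).
Each pᵢ log₂ pᵢ term: 0.671233×(-0.575115)=-0.386036, 0.150685×(-2.730393)=-0.411429, 0.136986×(-2.867896)=-0.392863, 0.041096×(-4.604862)=-0.189241.
Sum = -1.379568, so H' = 1.3796.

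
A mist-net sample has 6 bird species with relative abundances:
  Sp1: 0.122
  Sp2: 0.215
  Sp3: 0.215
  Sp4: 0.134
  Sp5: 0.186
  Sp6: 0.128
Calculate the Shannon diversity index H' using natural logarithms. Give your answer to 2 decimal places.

1.76

Each pᵢ ln pᵢ term (working shown to 4 dp, full precision carried): 0.122×(-2.1037)=-0.2567, 0.215×(-1.5371)=-0.3305, 0.215×(-1.5371)=-0.3305, 0.134×(-2.0099)=-0.2693, 0.186×(-1.6820)=-0.3129, 0.128×(-2.0557)=-0.2631.
Sum = -1.7629, so H' = 1.76.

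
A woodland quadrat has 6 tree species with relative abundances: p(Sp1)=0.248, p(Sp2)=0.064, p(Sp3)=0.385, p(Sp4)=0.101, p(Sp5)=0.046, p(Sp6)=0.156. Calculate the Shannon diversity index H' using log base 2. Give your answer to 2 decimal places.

Each pᵢ log₂ pᵢ term (working shown to 4 dp, full precision carried): 0.248×(-2.0116)=-0.4989, 0.064×(-3.9658)=-0.2538, 0.385×(-1.3771)=-0.5302, 0.101×(-3.3076)=-0.3341, 0.046×(-4.4422)=-0.2043, 0.156×(-2.6804)=-0.4181.
Sum = -2.2394, so H' = 2.24.

2.24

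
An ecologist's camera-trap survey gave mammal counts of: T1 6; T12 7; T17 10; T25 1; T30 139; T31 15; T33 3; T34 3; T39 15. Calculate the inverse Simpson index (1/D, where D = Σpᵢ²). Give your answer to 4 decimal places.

1.9825

Total N = 6+7+10+1+139+15+3+3+15 = 199, so the proportions are 0.0301508, 0.0351759, 0.0502513, 0.0050251, 0.6984925, 0.0753769, 0.0150754, 0.0150754, 0.0753769 (working shown to 7 dp, full precision carried).
D = 0.0301508² + 0.0351759² + 0.0502513² + 0.0050251² + 0.6984925² + 0.0753769² + 0.0150754² + 0.0150754² + 0.0753769² = 0.0009091 + 0.0012373 + 0.0025252 + 0.0000253 + 0.4878917 + 0.0056817 + 0.0002273 + 0.0002273 + 0.0056817 = 0.5044065.
So 1/D = 1.982528, i.e. 1.9825 to 4 decimal places.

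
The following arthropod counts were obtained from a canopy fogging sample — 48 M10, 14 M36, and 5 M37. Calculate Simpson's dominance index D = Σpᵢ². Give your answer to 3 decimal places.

Total N = 48+14+5 = 67, so the proportions are 0.71642, 0.20896, 0.07463 (working shown to 5 dp, full precision carried).
D = 0.71642² + 0.20896² + 0.07463² = 0.51325 + 0.04366 + 0.00557 = 0.56249.
To 3 decimal places, D = 0.562.

0.562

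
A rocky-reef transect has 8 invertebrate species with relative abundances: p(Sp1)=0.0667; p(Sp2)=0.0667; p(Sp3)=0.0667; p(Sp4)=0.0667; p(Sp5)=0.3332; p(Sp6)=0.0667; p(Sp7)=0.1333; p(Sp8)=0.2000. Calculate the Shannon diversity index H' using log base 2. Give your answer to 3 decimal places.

2.683

Each pᵢ log₂ pᵢ term (working shown to 5 dp, full precision carried): 0.0667×(-3.90617)=-0.26054, 0.0667×(-3.90617)=-0.26054, 0.0667×(-3.90617)=-0.26054, 0.0667×(-3.90617)=-0.26054, 0.3332×(-1.58554)=-0.52830, 0.0667×(-3.90617)=-0.26054, 0.1333×(-2.90725)=-0.38754, 0.2×(-2.32193)=-0.46439.
Sum = -2.68293, so H' = 2.683.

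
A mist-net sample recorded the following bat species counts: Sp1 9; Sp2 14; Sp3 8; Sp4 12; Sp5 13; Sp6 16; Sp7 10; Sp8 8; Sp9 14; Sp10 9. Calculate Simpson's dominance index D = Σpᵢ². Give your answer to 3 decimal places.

Total N = 9+14+8+12+13+16+10+8+14+9 = 113, so the proportions are 0.07965, 0.12389, 0.0708, 0.10619, 0.11504, 0.14159, 0.0885, 0.0708, 0.12389, 0.07965 (working shown to 5 dp, full precision carried).
D = 0.07965² + 0.12389² + 0.0708² + 0.10619² + 0.11504² + 0.14159² + 0.0885² + 0.0708² + 0.12389² + 0.07965² = 0.00634 + 0.01535 + 0.00501 + 0.01128 + 0.01324 + 0.02005 + 0.00783 + 0.00501 + 0.01535 + 0.00634 = 0.10580.
To 3 decimal places, D = 0.106.

0.106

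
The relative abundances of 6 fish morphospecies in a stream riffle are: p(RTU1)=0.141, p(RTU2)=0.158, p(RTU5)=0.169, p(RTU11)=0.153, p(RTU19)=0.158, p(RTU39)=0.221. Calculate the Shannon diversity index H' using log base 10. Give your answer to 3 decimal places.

0.773

Each pᵢ log₁₀ pᵢ term (working shown to 5 dp, full precision carried): 0.141×(-0.85078)=-0.11996, 0.158×(-0.80134)=-0.12661, 0.169×(-0.77211)=-0.13049, 0.153×(-0.81531)=-0.12474, 0.158×(-0.80134)=-0.12661, 0.221×(-0.65561)=-0.14489.
Sum = -0.77330, so H' = 0.773.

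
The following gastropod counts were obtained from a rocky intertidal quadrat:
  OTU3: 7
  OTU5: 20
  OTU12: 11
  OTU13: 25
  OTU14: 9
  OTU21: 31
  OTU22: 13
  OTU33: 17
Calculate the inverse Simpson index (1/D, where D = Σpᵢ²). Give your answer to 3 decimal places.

6.564

Total N = 7+20+11+25+9+31+13+17 = 133, so the proportions are 0.0526316, 0.1503759, 0.0827068, 0.1879699, 0.0676692, 0.2330827, 0.0977444, 0.1278195 (working shown to 7 dp, full precision carried).
D = 0.0526316² + 0.1503759² + 0.0827068² + 0.1879699² + 0.0676692² + 0.2330827² + 0.0977444² + 0.1278195² = 0.0027701 + 0.0226129 + 0.0068404 + 0.0353327 + 0.0045791 + 0.0543275 + 0.0095540 + 0.0163378 = 0.1523546.
So 1/D = 6.56364, i.e. 6.564 to 3 decimal places.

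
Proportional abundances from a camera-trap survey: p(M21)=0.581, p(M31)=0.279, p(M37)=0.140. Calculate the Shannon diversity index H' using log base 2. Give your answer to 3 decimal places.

1.366

Each pᵢ log₂ pᵢ term (working shown to 5 dp, full precision carried): 0.581×(-0.78339)=-0.45515, 0.279×(-1.84166)=-0.51382, 0.14×(-2.83650)=-0.39711.
Sum = -1.36608, so H' = 1.366.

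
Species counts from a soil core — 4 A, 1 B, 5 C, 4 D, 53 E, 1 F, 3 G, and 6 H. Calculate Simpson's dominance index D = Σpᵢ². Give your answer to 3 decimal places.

Total N = 4+1+5+4+53+1+3+6 = 77, so the proportions are 0.05195, 0.01299, 0.06494, 0.05195, 0.68831, 0.01299, 0.03896, 0.07792 (working shown to 5 dp, full precision carried).
D = 0.05195² + 0.01299² + 0.06494² + 0.05195² + 0.68831² + 0.01299² + 0.03896² + 0.07792² = 0.00270 + 0.00017 + 0.00422 + 0.00270 + 0.47377 + 0.00017 + 0.00152 + 0.00607 = 0.49131.
To 3 decimal places, D = 0.491.

0.491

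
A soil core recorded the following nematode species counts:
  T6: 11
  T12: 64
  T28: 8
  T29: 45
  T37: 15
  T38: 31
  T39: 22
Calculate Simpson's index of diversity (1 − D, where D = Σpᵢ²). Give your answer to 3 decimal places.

0.792

Total N = 11+64+8+45+15+31+22 = 196, so the proportions are 0.05612, 0.32653, 0.04082, 0.22959, 0.07653, 0.15816, 0.11224 (working shown to 5 dp, full precision carried).
D = 0.05612² + 0.32653² + 0.04082² + 0.22959² + 0.07653² + 0.15816² + 0.11224² = 0.00315 + 0.10662 + 0.00167 + 0.05271 + 0.00586 + 0.02502 + 0.01260 = 0.20762.
So 1 − D = 0.79238, i.e. 0.792 to 3 decimal places.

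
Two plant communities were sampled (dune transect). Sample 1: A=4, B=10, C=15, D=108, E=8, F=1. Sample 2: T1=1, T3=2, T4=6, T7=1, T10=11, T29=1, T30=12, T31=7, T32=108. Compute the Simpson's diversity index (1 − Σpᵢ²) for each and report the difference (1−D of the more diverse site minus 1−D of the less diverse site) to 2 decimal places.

0.02

Sample 1: N=146, proportions 0.0274, 0.06849, 0.10274, 0.73973, 0.05479, 0.00685, giving 1−D = 0.43376 (working shown to 5 dp, full precision carried).
Sample 2: N=149, proportions 0.00671, 0.01342, 0.04027, 0.00671, 0.07383, 0.00671, 0.08054, 0.04698, 0.72483, giving 1−D = 0.45854.
Difference = |0.43376 − 0.45854| = 0.02478, i.e. 0.02 to 2 decimal places.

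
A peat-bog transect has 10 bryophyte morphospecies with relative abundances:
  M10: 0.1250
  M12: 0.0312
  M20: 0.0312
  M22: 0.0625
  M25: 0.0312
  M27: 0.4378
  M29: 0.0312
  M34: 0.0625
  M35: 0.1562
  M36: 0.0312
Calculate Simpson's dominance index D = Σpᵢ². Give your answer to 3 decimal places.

0.244

D = 0.125² + 0.0312² + 0.0312² + 0.0625² + 0.0312² + 0.4378² + 0.0312² + 0.0625² + 0.1562² + 0.0312² = 0.01562 + 0.00097 + 0.00097 + 0.00391 + 0.00097 + 0.19167 + 0.00097 + 0.00391 + 0.02440 + 0.00097 = 0.24437 (working shown to 5 dp, full precision carried).
To 3 decimal places, D = 0.244.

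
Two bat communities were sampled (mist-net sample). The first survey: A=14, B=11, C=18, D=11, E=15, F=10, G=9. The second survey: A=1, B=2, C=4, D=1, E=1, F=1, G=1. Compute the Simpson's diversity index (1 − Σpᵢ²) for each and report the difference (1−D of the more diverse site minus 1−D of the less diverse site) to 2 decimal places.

0.06

The first survey: N=88, proportions 0.1591, 0.125, 0.2045, 0.125, 0.1705, 0.1136, 0.1023, giving 1−D = 0.8492 (working shown to 4 dp, full precision carried).
The second survey: N=11, proportions 0.0909, 0.1818, 0.3636, 0.0909, 0.0909, 0.0909, 0.0909, giving 1−D = 0.7934.
Difference = |0.8492 − 0.7934| = 0.0558, i.e. 0.06 to 2 decimal places.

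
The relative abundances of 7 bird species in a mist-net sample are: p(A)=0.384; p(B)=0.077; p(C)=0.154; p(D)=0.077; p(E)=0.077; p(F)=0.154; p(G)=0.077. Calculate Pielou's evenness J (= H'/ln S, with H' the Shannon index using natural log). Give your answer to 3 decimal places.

H' = −Σ pᵢ ln pᵢ = −((-0.36753) + (-0.19742) + (-0.28810) + (-0.19742) + (-0.19742) + (-0.28810) + (-0.19742)) = 1.73344 (working shown to 5 dp, full precision carried).
With S = 7 species, ln S = 1.94591, so J = 1.73344/1.94591 = 0.89081, i.e. 0.891 to 3 decimal places.

0.891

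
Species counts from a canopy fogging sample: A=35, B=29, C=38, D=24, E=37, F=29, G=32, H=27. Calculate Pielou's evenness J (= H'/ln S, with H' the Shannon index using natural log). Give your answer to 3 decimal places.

0.995

Total N = 35+29+38+24+37+29+32+27 = 251, so the proportions are 0.13944, 0.11554, 0.15139, 0.09562, 0.14741, 0.11554, 0.12749, 0.10757 (working shown to 5 dp, full precision carried).
H' = −Σ pᵢ ln pᵢ = −((-0.27472) + (-0.24935) + (-0.28581) + (-0.22445) + (-0.28222) + (-0.24935) + (-0.26259) + (-0.23984)) = 2.06833.
With S = 8 species, ln S = 2.07944, so J = 2.06833/2.07944 = 0.99466, i.e. 0.995 to 3 decimal places.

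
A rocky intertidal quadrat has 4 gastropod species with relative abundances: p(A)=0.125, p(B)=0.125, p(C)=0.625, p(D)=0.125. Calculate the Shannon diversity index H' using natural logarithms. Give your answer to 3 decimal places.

1.074

Each pᵢ ln pᵢ term (working shown to 5 dp, full precision carried): 0.125×(-2.07944)=-0.25993, 0.125×(-2.07944)=-0.25993, 0.625×(-0.47000)=-0.29375, 0.125×(-2.07944)=-0.25993.
Sum = -1.07354, so H' = 1.074.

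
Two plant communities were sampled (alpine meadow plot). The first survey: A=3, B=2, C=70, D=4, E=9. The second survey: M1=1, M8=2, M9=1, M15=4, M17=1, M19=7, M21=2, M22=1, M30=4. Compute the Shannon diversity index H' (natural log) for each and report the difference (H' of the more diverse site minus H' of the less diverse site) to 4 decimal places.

1.1836

The first survey: N=88, proportions 0.034091, 0.022727, 0.795455, 0.045455, 0.102273, giving H' = 0.756916 (working shown to 6 dp, full precision carried).
The second survey: N=23, proportions 0.043478, 0.086957, 0.043478, 0.173913, 0.043478, 0.304348, 0.086957, 0.043478, 0.173913, giving H' = 1.940524.
Difference = |0.756916 − 1.940524| = 1.183608, i.e. 1.1836 to 4 decimal places.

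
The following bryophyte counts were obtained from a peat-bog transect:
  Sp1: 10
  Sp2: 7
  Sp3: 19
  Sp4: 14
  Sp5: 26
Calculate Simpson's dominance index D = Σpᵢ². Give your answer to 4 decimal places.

Total N = 10+7+19+14+26 = 76, so the proportions are 0.131579, 0.092105, 0.25, 0.184211, 0.342105 (working shown to 6 dp, full precision carried).
D = 0.131579² + 0.092105² + 0.25² + 0.184211² + 0.342105² = 0.017313 + 0.008483 + 0.062500 + 0.033934 + 0.117036 = 0.239266.
To 4 decimal places, D = 0.2393.

0.2393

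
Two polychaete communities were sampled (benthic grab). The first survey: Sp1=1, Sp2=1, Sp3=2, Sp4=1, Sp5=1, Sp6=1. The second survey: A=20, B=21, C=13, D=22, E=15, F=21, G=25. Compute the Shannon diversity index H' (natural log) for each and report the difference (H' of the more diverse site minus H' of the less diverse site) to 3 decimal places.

The first survey: N=7, proportions 0.14286, 0.14286, 0.28571, 0.14286, 0.14286, 0.14286, giving H' = 1.74787 (working shown to 5 dp, full precision carried).
The second survey: N=137, proportions 0.14599, 0.15328, 0.09489, 0.16058, 0.10949, 0.15328, 0.18248, giving H' = 1.92564.
Difference = |1.74787 − 1.92564| = 0.17777, i.e. 0.178 to 3 decimal places.

0.178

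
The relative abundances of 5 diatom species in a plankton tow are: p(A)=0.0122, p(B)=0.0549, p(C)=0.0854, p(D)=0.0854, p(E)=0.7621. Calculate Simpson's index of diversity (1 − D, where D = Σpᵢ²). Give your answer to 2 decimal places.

0.40

D = 0.0122² + 0.0549² + 0.0854² + 0.0854² + 0.7621² = 0.0001 + 0.0030 + 0.0073 + 0.0073 + 0.5808 = 0.5985 (working shown to 4 dp, full precision carried).
So 1 − D = 0.4015, i.e. 0.40 to 2 decimal places.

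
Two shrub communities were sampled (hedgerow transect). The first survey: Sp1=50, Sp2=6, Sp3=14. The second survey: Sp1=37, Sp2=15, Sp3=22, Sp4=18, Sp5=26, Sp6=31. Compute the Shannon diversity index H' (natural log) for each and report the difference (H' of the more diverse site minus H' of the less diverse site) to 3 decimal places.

The first survey: N=70, proportions 0.71429, 0.08571, 0.2, giving H' = 0.77280 (working shown to 5 dp, full precision carried).
The second survey: N=149, proportions 0.24832, 0.10067, 0.14765, 0.12081, 0.1745, 0.20805, giving H' = 1.74610.
Difference = |0.77280 − 1.74610| = 0.97330, i.e. 0.973 to 3 decimal places.

0.973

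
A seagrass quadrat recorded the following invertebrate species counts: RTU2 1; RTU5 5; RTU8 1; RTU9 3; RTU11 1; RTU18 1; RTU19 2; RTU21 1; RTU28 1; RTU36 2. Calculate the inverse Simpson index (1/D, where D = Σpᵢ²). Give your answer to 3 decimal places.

6.750

Total N = 1+5+1+3+1+1+2+1+1+2 = 18, so the proportions are 0.0555556, 0.2777778, 0.0555556, 0.1666667, 0.0555556, 0.0555556, 0.1111111, 0.0555556, 0.0555556, 0.1111111 (working shown to 7 dp, full precision carried).
D = 0.0555556² + 0.2777778² + 0.0555556² + 0.1666667² + 0.0555556² + 0.0555556² + 0.1111111² + 0.0555556² + 0.0555556² + 0.1111111² = 0.0030864 + 0.0771605 + 0.0030864 + 0.0277778 + 0.0030864 + 0.0030864 + 0.0123457 + 0.0030864 + 0.0030864 + 0.0123457 = 0.1481481.
So 1/D = 6.75000, i.e. 6.750 to 3 decimal places.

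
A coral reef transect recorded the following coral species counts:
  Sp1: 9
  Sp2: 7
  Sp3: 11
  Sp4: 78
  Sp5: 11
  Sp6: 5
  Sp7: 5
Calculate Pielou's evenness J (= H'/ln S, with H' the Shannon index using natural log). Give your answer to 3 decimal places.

Total N = 9+7+11+78+11+5+5 = 126, so the proportions are 0.07143, 0.05556, 0.0873, 0.61905, 0.0873, 0.03968, 0.03968 (working shown to 5 dp, full precision carried).
H' = −Σ pᵢ ln pᵢ = −((-0.18850) + (-0.16058) + (-0.21288) + (-0.29688) + (-0.21288) + (-0.12805) + (-0.12805)) = 1.32781.
With S = 7 species, ln S = 1.94591, so J = 1.32781/1.94591 = 0.68236, i.e. 0.682 to 3 decimal places.

0.682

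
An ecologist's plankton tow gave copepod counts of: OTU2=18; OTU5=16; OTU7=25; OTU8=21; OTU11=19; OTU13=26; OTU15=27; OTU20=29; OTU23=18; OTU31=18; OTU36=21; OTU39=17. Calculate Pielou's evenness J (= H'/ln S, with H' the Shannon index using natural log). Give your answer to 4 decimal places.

Total N = 18+16+25+21+19+26+27+29+18+18+21+17 = 255, so the proportions are 0.070588, 0.062745, 0.098039, 0.082353, 0.07451, 0.101961, 0.105882, 0.113725, 0.070588, 0.070588, 0.082353, 0.066667 (working shown to 6 dp, full precision carried).
H' = −Σ pᵢ ln pᵢ = −((-0.187122) + (-0.173721) + (-0.227685) + (-0.205614) + (-0.193489) + (-0.232793) + (-0.237751) + (-0.247236) + (-0.187122) + (-0.187122) + (-0.205614) + (-0.180537)) = 2.465805.
With S = 12 species, ln S = 2.484907, so J = 2.465805/2.484907 = 0.992313, i.e. 0.9923 to 4 decimal places.

0.9923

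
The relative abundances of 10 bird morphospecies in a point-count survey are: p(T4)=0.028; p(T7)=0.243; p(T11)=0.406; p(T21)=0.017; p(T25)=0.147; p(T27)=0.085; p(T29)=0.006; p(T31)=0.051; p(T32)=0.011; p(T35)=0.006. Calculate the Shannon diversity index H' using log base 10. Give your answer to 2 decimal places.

Each pᵢ log₁₀ pᵢ term (working shown to 4 dp, full precision carried): 0.028×(-1.5528)=-0.0435, 0.243×(-0.6144)=-0.1493, 0.406×(-0.3915)=-0.1589, 0.017×(-1.7696)=-0.0301, 0.147×(-0.8327)=-0.1224, 0.085×(-1.0706)=-0.0910, 0.006×(-2.2218)=-0.0133, 0.051×(-1.2924)=-0.0659, 0.011×(-1.9586)=-0.0215, 0.006×(-2.2218)=-0.0133.
Sum = -0.7093, so H' = 0.71.

0.71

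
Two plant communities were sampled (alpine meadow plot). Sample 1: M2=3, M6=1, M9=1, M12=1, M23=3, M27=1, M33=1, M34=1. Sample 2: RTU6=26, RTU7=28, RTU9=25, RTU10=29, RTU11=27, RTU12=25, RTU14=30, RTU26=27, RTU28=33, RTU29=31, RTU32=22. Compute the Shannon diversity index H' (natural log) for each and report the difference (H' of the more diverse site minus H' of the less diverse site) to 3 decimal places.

0.456

Sample 1: N=12, proportions 0.25, 0.08333, 0.08333, 0.08333, 0.25, 0.08333, 0.08333, 0.08333, giving H' = 1.93560 (working shown to 5 dp, full precision carried).
Sample 2: N=303, proportions 0.08581, 0.09241, 0.08251, 0.09571, 0.08911, 0.08251, 0.09901, 0.08911, 0.10891, 0.10231, 0.07261, giving H' = 2.39208.
Difference = |1.93560 − 2.39208| = 0.45648, i.e. 0.456 to 3 decimal places.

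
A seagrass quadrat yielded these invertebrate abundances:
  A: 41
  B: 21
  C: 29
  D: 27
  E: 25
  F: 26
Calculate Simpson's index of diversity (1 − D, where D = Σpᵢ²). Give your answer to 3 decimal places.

Total N = 41+21+29+27+25+26 = 169, so the proportions are 0.2426, 0.12426, 0.1716, 0.15976, 0.14793, 0.15385 (working shown to 5 dp, full precision carried).
D = 0.2426² + 0.12426² + 0.1716² + 0.15976² + 0.14793² + 0.15385² = 0.05886 + 0.01544 + 0.02945 + 0.02552 + 0.02188 + 0.02367 = 0.17482.
So 1 − D = 0.82518, i.e. 0.825 to 3 decimal places.

0.825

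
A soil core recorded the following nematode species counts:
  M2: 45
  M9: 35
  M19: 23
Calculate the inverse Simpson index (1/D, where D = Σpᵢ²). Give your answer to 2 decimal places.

2.81

Total N = 45+35+23 = 103, so the proportions are 0.43689, 0.33981, 0.2233 (working shown to 5 dp, full precision carried).
D = 0.43689² + 0.33981² + 0.2233² = 0.19088 + 0.11547 + 0.04986 = 0.35621.
So 1/D = 2.8074, i.e. 2.81 to 2 decimal places.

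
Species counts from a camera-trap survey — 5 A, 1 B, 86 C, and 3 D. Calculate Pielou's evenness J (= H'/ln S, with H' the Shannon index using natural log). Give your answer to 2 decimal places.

Total N = 5+1+86+3 = 95, so the proportions are 0.0526, 0.0105, 0.9053, 0.0316 (working shown to 4 dp, full precision carried).
H' = −Σ pᵢ ln pᵢ = −((-0.1550) + (-0.0479) + (-0.0901) + (-0.1091)) = 0.4021.
With S = 4 species, ln S = 1.3863, so J = 0.4021/1.3863 = 0.2901, i.e. 0.29 to 2 decimal places.

0.29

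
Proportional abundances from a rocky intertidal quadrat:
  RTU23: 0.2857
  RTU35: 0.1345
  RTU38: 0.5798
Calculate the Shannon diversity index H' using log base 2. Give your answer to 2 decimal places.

1.36

Each pᵢ log₂ pᵢ term (working shown to 4 dp, full precision carried): 0.2857×(-1.8074)=-0.5164, 0.1345×(-2.8943)=-0.3893, 0.5798×(-0.7864)=-0.4559.
Sum = -1.3616, so H' = 1.36.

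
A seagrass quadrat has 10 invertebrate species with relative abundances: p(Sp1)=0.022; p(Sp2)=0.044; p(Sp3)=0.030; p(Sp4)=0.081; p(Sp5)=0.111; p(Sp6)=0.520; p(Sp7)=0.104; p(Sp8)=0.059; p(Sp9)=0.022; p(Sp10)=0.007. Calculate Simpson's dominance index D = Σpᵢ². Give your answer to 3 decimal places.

0.307

D = 0.022² + 0.044² + 0.03² + 0.081² + 0.111² + 0.52² + 0.104² + 0.059² + 0.022² + 0.007² = 0.00048 + 0.00194 + 0.00090 + 0.00656 + 0.01232 + 0.27040 + 0.01082 + 0.00348 + 0.00048 + 0.00005 = 0.30743 (working shown to 5 dp, full precision carried).
To 3 decimal places, D = 0.307.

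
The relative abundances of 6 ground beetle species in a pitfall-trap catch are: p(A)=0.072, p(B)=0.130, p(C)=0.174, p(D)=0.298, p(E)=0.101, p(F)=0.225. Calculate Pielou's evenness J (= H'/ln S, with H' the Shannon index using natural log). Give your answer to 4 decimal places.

0.9415

H' = −Σ pᵢ ln pᵢ = −((-0.189438) + (-0.265229) + (-0.304274) + (-0.360777) + (-0.231556) + (-0.335622)) = 1.686897 (working shown to 6 dp, full precision carried).
With S = 6 species, ln S = 1.791759, so J = 1.686897/1.791759 = 0.941475, i.e. 0.9415 to 4 decimal places.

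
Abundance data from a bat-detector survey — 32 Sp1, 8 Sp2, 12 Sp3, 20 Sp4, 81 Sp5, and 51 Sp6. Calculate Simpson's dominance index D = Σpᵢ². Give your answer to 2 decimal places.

0.26

Total N = 32+8+12+20+81+51 = 204, so the proportions are 0.1569, 0.0392, 0.0588, 0.098, 0.3971, 0.25 (working shown to 4 dp, full precision carried).
D = 0.1569² + 0.0392² + 0.0588² + 0.098² + 0.3971² + 0.25² = 0.0246 + 0.0015 + 0.0035 + 0.0096 + 0.1577 + 0.0625 = 0.2594.
To 2 decimal places, D = 0.26.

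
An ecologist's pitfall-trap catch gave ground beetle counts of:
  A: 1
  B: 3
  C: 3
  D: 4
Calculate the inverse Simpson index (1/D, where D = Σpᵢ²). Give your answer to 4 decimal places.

Total N = 1+3+3+4 = 11, so the proportions are 0.09090909, 0.27272727, 0.27272727, 0.36363636 (working shown to 8 dp, full precision carried).
D = 0.09090909² + 0.27272727² + 0.27272727² + 0.36363636² = 0.00826446 + 0.07438017 + 0.07438017 + 0.13223140 = 0.28925620.
So 1/D = 3.457143, i.e. 3.4571 to 4 decimal places.

3.4571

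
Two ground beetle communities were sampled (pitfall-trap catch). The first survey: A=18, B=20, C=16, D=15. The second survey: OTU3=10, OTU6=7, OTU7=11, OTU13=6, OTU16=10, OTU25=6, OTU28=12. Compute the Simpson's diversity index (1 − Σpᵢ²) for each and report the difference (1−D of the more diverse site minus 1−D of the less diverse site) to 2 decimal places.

The first survey: N=69, proportions 0.2609, 0.2899, 0.2319, 0.2174, giving 1−D = 0.7469 (working shown to 4 dp, full precision carried).
The second survey: N=62, proportions 0.1613, 0.1129, 0.1774, 0.0968, 0.1613, 0.0968, 0.1935, giving 1−D = 0.8476.
Difference = |0.7469 − 0.8476| = 0.1007, i.e. 0.10 to 2 decimal places.

0.10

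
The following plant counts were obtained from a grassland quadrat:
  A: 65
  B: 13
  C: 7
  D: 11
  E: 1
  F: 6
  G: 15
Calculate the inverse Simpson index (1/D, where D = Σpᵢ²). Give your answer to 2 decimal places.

Total N = 65+13+7+11+1+6+15 = 118, so the proportions are 0.55085, 0.11017, 0.05932, 0.09322, 0.00847, 0.05085, 0.12712 (working shown to 5 dp, full precision carried).
D = 0.55085² + 0.11017² + 0.05932² + 0.09322² + 0.00847² + 0.05085² + 0.12712² = 0.30343 + 0.01214 + 0.00352 + 0.00869 + 0.00007 + 0.00259 + 0.01616 = 0.34660.
So 1/D = 2.8852, i.e. 2.89 to 2 decimal places.

2.89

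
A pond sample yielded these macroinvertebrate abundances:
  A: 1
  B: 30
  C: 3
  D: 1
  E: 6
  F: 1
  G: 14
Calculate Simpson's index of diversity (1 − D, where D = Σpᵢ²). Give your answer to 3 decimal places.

0.635

Total N = 1+30+3+1+6+1+14 = 56, so the proportions are 0.01786, 0.53571, 0.05357, 0.01786, 0.10714, 0.01786, 0.25 (working shown to 5 dp, full precision carried).
D = 0.01786² + 0.53571² + 0.05357² + 0.01786² + 0.10714² + 0.01786² + 0.25² = 0.00032 + 0.28699 + 0.00287 + 0.00032 + 0.01148 + 0.00032 + 0.06250 = 0.36480.
So 1 − D = 0.63520, i.e. 0.635 to 3 decimal places.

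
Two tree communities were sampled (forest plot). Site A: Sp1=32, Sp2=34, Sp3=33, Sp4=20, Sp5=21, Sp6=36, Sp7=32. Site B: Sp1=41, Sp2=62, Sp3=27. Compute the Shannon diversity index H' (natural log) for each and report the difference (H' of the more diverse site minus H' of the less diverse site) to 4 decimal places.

0.8809

Site A: N=208, proportions 0.15384615, 0.16346154, 0.15865385, 0.09615385, 0.10096154, 0.17307692, 0.15384615, giving H' = 1.92434383 (working shown to 8 dp, full precision carried).
Site B: N=130, proportions 0.31538462, 0.47692308, 0.20769231, giving H' = 1.04348536.
Difference = |1.92434383 − 1.04348536| = 0.88085847, i.e. 0.8809 to 4 decimal places.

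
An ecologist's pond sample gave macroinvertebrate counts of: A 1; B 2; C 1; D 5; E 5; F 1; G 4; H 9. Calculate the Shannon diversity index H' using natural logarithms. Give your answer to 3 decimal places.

Total N = 1+2+1+5+5+1+4+9 = 28, so the proportions are 0.03571, 0.07143, 0.03571, 0.17857, 0.17857, 0.03571, 0.14286, 0.32143 (working shown to 5 dp, full precision carried).
Each pᵢ ln pᵢ term: 0.03571×(-3.33220)=-0.11901, 0.07143×(-2.63906)=-0.18850, 0.03571×(-3.33220)=-0.11901, 0.17857×(-1.72277)=-0.30764, 0.17857×(-1.72277)=-0.30764, 0.03571×(-3.33220)=-0.11901, 0.14286×(-1.94591)=-0.27799, 0.32143×(-1.13498)=-0.36481.
Sum = -1.80360, so H' = 1.804.

1.804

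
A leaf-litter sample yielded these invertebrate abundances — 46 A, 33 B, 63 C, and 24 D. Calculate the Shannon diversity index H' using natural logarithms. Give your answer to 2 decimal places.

1.32

Total N = 46+33+63+24 = 166, so the proportions are 0.2771, 0.1988, 0.3795, 0.1446 (working shown to 4 dp, full precision carried).
Each pᵢ ln pᵢ term: 0.2771×(-1.2833)=-0.3556, 0.1988×(-1.6155)=-0.3211, 0.3795×(-0.9689)=-0.3677, 0.1446×(-1.9339)=-0.2796.
Sum = -1.3241, so H' = 1.32.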